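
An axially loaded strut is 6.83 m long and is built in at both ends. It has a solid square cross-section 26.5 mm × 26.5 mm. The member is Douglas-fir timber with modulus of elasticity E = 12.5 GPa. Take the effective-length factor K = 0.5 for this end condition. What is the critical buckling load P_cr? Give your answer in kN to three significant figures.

P_cr ≈ 0.435 kN

I = a⁴/12 = 26.5⁴/12 = 4.110×10^4 mm⁴
I = 4.110×10^4 mm⁴ = 4.110×10^-8 m⁴
Effective length L_e = K·L = 0.5 × 6.83 = 3.415 m
P_cr = π²EI / L_e² = π² × 12.5×10⁹ × 4.110×10^-8 / 3.415² = 434.7 N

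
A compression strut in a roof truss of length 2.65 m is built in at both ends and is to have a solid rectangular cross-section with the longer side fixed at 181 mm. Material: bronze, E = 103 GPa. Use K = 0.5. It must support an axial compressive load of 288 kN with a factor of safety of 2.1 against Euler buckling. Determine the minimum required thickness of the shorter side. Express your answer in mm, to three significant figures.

b ≈ 41.1 mm

Required P_cr = n·P = 2.1 × 288 = 604.8 kN
L_e = K·L = 0.5 × 2.65 = 1.325 m
Required I = P_cr·L_e²/(π²E) = 6.048×10^5 × 1.325² / (π² × 1.03×10^11) = 1.044×10^-6 m⁴
I_req = 1.044×10^6 mm⁴
Rectangle, weak axis: I_min = h·b³/12 with h = 181 mm fixed  ⇒  b = (12I/h)^(1/3) = 41.1 mm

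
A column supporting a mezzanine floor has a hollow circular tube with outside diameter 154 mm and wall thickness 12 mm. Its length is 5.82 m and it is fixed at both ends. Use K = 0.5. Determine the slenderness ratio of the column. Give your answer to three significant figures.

Inner diameter d_i = 154 − 2×12 = 130.0 mm
I = π(d_o⁴ − d_i⁴)/64 = π(154⁴ − 130.0⁴)/64 = 1.359×10^7 mm⁴
A = 5.353×10^3 mm²;  r_min = √(I/A) = √(1.359×10^7/5.353×10^3) = 50.38 mm
L_e = K·L = 0.5 × 5.82 m = 2.910 m = 2910.0 mm
λ = L_e / r_min = 2910.0 / 50.38 = 57.8

λ ≈ 57.8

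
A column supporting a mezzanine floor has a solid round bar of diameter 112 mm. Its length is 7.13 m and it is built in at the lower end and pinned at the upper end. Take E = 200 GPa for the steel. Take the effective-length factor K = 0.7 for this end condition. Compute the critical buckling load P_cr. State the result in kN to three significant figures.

P_cr ≈ 612 kN

I = πd⁴/64 = π×112⁴/64 = 7.724×10^6 mm⁴
I = 7.724×10^6 mm⁴ = 7.724×10^-6 m⁴
Effective length L_e = K·L = 0.7 × 7.13 = 4.991 m
P_cr = π²EI / L_e² = π² × 200×10⁹ × 7.724×10^-6 / 4.991² = 6.121×10^5 N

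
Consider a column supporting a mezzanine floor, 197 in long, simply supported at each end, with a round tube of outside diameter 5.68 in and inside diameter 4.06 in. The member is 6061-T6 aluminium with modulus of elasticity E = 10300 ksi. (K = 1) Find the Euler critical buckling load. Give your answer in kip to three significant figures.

d_o = 5.68 in, d_i = 4.06 in
I = π(d_o⁴ − d_i⁴)/64 = π(5.68⁴ − 4.060⁴)/64 = 37.76 in⁴
Effective length L_e = K·L = 1 × 197 = 197.0 in
P_cr = π²EI / L_e² = π² × 10300×10³ × 37.76 / 197.0² = 9.890×10^4 lb

P_cr ≈ 98.9 kip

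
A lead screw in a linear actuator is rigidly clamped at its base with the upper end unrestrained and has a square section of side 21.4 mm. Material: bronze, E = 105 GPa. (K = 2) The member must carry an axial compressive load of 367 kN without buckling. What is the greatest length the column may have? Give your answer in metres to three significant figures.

L_max ≈ 0.111 m

I = a⁴/12 = 21.4⁴/12 = 1.748×10^4 mm⁴
I = 1.748×10^-8 m⁴
At the buckling limit P_cr = P = 3.670×10^5 N
From P_cr = π²EI/(K·L)²:  L = (1/K)·√(π²EI/P_cr) = (1/2)·√(π²×1.05×10^11×1.748×10^-8/3.670×10^5)
L = 0.111 m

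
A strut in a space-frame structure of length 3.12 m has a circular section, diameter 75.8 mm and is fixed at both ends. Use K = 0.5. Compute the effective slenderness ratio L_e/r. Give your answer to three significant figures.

λ ≈ 82.3

I = πd⁴/64 = π×75.8⁴/64 = 1.620×10^6 mm⁴
A = 4.513×10^3 mm²;  r_min = √(I/A) = √(1.620×10^6/4.513×10^3) = 18.95 mm
L_e = K·L = 0.5 × 3.12 m = 1.560 m = 1560.0 mm
λ = L_e / r_min = 1560.0 / 18.95 = 82.3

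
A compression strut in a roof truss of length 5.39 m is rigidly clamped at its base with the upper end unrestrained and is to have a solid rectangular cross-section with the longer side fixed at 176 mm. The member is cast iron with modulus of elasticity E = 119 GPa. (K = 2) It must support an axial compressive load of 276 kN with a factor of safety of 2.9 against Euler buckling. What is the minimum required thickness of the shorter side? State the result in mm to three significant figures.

Required P_cr = n·P = 2.9 × 276 = 800.4 kN
L_e = K·L = 2 × 5.39 = 10.78 m
Required I = P_cr·L_e²/(π²E) = 8.004×10^5 × 10.78² / (π² × 1.19×10^11) = 7.920×10^-5 m⁴
I_req = 7.920×10^7 mm⁴
Rectangle, weak axis: I_min = h·b³/12 with h = 176 mm fixed  ⇒  b = (12I/h)^(1/3) = 175 mm

b ≈ 175 mm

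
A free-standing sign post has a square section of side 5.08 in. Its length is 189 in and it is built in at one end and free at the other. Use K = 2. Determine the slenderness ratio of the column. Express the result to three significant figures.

For a square r = a/√12 = 5.08/√12 = 1.466 in
L_e = K·L = 2 × 189 = 378.0 in
λ = L_e / r_min = 378.00 / 1.466 = 258

λ ≈ 258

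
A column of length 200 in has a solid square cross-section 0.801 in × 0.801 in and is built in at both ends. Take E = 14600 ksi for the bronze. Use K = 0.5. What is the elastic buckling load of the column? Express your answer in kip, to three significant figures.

P_cr ≈ 0.494 kip

I = a⁴/12 = 0.801⁴/12 = 3.430×10^-2 in⁴
Effective length L_e = K·L = 0.5 × 200 = 100.0 in
P_cr = π²EI / L_e² = π² × 14600×10³ × 3.430×10^-2 / 100.0² = 494.3 lb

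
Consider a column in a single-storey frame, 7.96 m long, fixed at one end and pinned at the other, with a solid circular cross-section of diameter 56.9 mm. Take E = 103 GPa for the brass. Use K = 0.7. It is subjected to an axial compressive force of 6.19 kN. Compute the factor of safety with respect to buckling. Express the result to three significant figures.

I = πd⁴/64 = π×56.9⁴/64 = 5.145×10^5 mm⁴
I = 5.145×10^5 mm⁴ = 5.145×10^-7 m⁴
Effective length L_e = K·L = 0.7 × 7.96 = 5.572 m
P_cr = π²EI / L_e² = π² × 103×10⁹ × 5.145×10^-7 / 5.572² = 1.685×10^4 N
Factor of safety n = P_cr / P = 16.847 / 6.19 = 2.72

n ≈ 2.72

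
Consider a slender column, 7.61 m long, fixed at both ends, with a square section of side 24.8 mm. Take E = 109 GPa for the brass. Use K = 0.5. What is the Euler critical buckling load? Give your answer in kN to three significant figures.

P_cr ≈ 2.34 kN

I = a⁴/12 = 24.8⁴/12 = 3.152×10^4 mm⁴
I = 3.152×10^4 mm⁴ = 3.152×10^-8 m⁴
Effective length L_e = K·L = 0.5 × 7.61 = 3.805 m
P_cr = π²EI / L_e² = π² × 109×10⁹ × 3.152×10^-8 / 3.805² = 2.342×10^3 N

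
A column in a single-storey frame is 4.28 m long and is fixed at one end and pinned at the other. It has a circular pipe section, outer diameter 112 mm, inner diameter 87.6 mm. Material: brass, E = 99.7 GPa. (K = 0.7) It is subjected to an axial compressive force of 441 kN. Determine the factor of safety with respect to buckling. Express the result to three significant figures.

n ≈ 1.20

d_o = 112 mm, d_i = 87.6 mm
I = π(d_o⁴ − d_i⁴)/64 = π(112⁴ − 87.60⁴)/64 = 4.833×10^6 mm⁴
I = 4.833×10^6 mm⁴ = 4.833×10^-6 m⁴
Effective length L_e = K·L = 0.7 × 4.28 = 2.996 m
P_cr = π²EI / L_e² = π² × 99.7×10⁹ × 4.833×10^-6 / 2.996² = 5.299×10^5 N
Factor of safety n = P_cr / P = 529.86 / 441 = 1.20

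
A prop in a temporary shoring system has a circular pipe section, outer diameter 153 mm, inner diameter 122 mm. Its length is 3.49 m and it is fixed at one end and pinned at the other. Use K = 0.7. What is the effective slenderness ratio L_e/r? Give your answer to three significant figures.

d_o = 153 mm, d_i = 122 mm
I = π(d_o⁴ − d_i⁴)/64 = π(153⁴ − 122.0⁴)/64 = 1.602×10^7 mm⁴
A = 6.696×10^3 mm²;  r_min = √(I/A) = √(1.602×10^7/6.696×10^3) = 48.92 mm
L_e = K·L = 0.7 × 3.49 m = 2.443 m = 2443.0 mm
λ = L_e / r_min = 2443.0 / 48.92 = 49.9

λ ≈ 49.9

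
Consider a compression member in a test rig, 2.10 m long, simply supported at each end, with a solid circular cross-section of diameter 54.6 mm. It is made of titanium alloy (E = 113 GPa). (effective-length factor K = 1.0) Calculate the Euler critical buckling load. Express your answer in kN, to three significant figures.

P_cr ≈ 110 kN

I = πd⁴/64 = π×54.6⁴/64 = 4.363×10^5 mm⁴
I = 4.363×10^5 mm⁴ = 4.363×10^-7 m⁴
Effective length L_e = K·L = 1 × 2.10 = 2.100 m
P_cr = π²EI / L_e² = π² × 113×10⁹ × 4.363×10^-7 / 2.100² = 1.103×10^5 N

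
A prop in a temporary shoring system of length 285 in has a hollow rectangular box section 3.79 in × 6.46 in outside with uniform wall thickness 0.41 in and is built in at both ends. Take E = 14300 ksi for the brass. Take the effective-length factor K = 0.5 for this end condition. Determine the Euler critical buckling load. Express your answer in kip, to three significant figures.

P_cr ≈ 118 kip

Inner dimensions: h_i = 6.46 − 2×0.41 = 5.640 in, b_i = 3.79 − 2×0.41 = 2.970 in
Weak-axis I_min = (h_o·b_o³ − h_i·b_i³)/12 with b_o = 3.79, b_i = 2.970 in (shorter outer/inner sides).
I_min = (6.46×3.79³ − 5.640×2.970³)/12 = 16.99 in⁴
Effective length L_e = K·L = 0.5 × 285 = 142.5 in
P_cr = π²EI / L_e² = π² × 14300×10³ × 16.99 / 142.5² = 1.181×10^5 lb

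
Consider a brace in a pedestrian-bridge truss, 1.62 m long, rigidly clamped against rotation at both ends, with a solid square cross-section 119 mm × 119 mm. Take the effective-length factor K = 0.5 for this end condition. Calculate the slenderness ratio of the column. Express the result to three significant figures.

λ ≈ 23.6

I = a⁴/12 = 119⁴/12 = 1.671×10^7 mm⁴
A = 1.416×10^4 mm²;  r_min = √(I/A) = √(1.671×10^7/1.416×10^4) = 34.35 mm
L_e = K·L = 0.5 × 1.62 m = 0.8100 m = 810.00 mm
λ = L_e / r_min = 810.00 / 34.35 = 23.6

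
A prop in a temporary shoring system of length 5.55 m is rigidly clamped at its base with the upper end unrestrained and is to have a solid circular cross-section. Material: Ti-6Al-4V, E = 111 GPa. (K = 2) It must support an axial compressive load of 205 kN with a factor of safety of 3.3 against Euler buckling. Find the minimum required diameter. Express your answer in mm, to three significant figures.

d ≈ 198 mm

Required P_cr = n·P = 3.3 × 205 = 676.5 kN
L_e = K·L = 2 × 5.55 = 11.10 m
Required I = P_cr·L_e²/(π²E) = 6.765×10^5 × 11.10² / (π² × 1.11×10^11) = 7.608×10^-5 m⁴
I_req = 7.608×10^7 mm⁴
Solid circle: I = πd⁴/64  ⇒  d = (64I/π)^(1/4) = (64×7.608×10^7/π)^(1/4) = 198 mm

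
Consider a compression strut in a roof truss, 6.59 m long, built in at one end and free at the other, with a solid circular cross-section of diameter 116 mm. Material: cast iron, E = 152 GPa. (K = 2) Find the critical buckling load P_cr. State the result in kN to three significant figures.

I = πd⁴/64 = π×116⁴/64 = 8.888×10^6 mm⁴
I = 8.888×10^6 mm⁴ = 8.888×10^-6 m⁴
Effective length L_e = K·L = 2 × 6.59 = 13.18 m
P_cr = π²EI / L_e² = π² × 152×10⁹ × 8.888×10^-6 / 13.18² = 7.676×10^4 N

P_cr ≈ 76.8 kN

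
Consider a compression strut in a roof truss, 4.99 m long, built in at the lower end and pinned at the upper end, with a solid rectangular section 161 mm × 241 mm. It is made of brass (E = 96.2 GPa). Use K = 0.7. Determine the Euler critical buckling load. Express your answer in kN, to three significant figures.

Buckling occurs about the weak axis: I_min = h·b³/12 with b = 161 mm (the shorter side).
I_min = 241×161³/12 = 8.381×10^7 mm⁴
I = 8.381×10^7 mm⁴ = 8.381×10^-5 m⁴
Effective length L_e = K·L = 0.7 × 4.99 = 3.493 m
P_cr = π²EI / L_e² = π² × 96.2×10⁹ × 8.381×10^-5 / 3.493² = 6.522×10^6 N

P_cr ≈ 6520 kN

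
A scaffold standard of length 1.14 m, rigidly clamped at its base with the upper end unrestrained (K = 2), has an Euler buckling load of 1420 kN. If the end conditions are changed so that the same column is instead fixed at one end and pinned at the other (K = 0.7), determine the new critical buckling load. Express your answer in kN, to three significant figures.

P_cr ∝ 1/K², so P_cr,new = P_cr,old × (K_old/K_new)² = 1420 × (2/0.7)²
= 1420 × 8.163 = 11600 kN

P_cr ≈ 11600 kN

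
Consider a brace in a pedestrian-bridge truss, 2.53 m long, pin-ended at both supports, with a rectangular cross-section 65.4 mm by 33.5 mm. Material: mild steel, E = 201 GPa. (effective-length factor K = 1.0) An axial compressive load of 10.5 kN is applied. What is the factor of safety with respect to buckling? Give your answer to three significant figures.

Buckling occurs about the weak axis: I_min = h·b³/12 with b = 33.5 mm (the shorter side).
I_min = 65.4×33.5³/12 = 2.049×10^5 mm⁴
I = 2.049×10^5 mm⁴ = 2.049×10^-7 m⁴
Effective length L_e = K·L = 1 × 2.53 = 2.530 m
P_cr = π²EI / L_e² = π² × 201×10⁹ × 2.049×10^-7 / 2.530² = 6.350×10^4 N
Factor of safety n = P_cr / P = 63.502 / 10.5 = 6.05

n ≈ 6.05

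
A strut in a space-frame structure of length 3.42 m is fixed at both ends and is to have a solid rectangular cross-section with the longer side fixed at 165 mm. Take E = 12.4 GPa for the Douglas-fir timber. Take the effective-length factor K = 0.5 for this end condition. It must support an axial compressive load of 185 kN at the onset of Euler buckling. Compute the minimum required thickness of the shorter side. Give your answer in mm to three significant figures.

b ≈ 68.5 mm

L_e = K·L = 0.5 × 3.42 = 1.710 m
Required I = P_cr·L_e²/(π²E) = 1.850×10^5 × 1.710² / (π² × 1.24×10^10) = 4.420×10^-6 m⁴
I_req = 4.420×10^6 mm⁴
Rectangle, weak axis: I_min = h·b³/12 with h = 165 mm fixed  ⇒  b = (12I/h)^(1/3) = 68.5 mm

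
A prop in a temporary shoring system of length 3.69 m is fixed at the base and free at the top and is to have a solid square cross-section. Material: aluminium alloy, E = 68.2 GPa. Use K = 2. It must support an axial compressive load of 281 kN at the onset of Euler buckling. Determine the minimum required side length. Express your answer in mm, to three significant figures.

L_e = K·L = 2 × 3.69 = 7.380 m
Required I = P_cr·L_e²/(π²E) = 2.810×10^5 × 7.380² / (π² × 6.82×10^10) = 2.274×10^-5 m⁴
I_req = 2.274×10^7 mm⁴
Solid square: I = a⁴/12  ⇒  a = (12I)^(1/4) = (12×2.274×10^7)^(1/4) = 129 mm

a ≈ 129 mm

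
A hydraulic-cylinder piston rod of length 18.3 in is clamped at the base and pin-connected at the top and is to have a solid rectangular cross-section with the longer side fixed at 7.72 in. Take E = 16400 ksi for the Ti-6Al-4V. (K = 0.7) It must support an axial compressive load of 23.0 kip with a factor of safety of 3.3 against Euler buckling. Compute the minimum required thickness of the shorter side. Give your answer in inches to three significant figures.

b ≈ 0.493 in

Required P_cr = n·P = 3.3 × 23.0 = 75.90 kip
L_e = K·L = 0.7 × 18.3 = 12.81 in
Required I = P_cr·L_e²/(π²E) = 7.590×10^4 × 12.81² / (π² × 1.64×10^7) = 7.695×10^-2 in⁴
Rectangle, weak axis: I_min = h·b³/12 with h = 7.72 in fixed  ⇒  b = (12I/h)^(1/3) = 0.493 in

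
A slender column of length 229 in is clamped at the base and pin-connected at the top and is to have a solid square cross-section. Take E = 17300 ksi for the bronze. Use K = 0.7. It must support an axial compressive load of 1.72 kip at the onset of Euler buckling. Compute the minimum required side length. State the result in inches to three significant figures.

a ≈ 1.33 in

L_e = K·L = 0.7 × 229 = 160.3 in
Required I = P_cr·L_e²/(π²E) = 1.720×10^3 × 160.3² / (π² × 1.73×10^7) = 0.2589 in⁴
Solid square: I = a⁴/12  ⇒  a = (12I)^(1/4) = (12×0.2589)^(1/4) = 1.33 in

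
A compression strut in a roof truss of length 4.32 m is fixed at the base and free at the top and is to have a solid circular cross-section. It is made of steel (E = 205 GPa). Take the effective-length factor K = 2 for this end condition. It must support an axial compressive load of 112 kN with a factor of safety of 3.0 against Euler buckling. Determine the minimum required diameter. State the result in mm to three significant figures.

d ≈ 126 mm

Required P_cr = n·P = 3.0 × 112 = 336.0 kN
L_e = K·L = 2 × 4.32 = 8.640 m
Required I = P_cr·L_e²/(π²E) = 3.360×10^5 × 8.640² / (π² × 2.05×10^11) = 1.240×10^-5 m⁴
I_req = 1.240×10^7 mm⁴
Solid circle: I = πd⁴/64  ⇒  d = (64I/π)^(1/4) = (64×1.240×10^7/π)^(1/4) = 126 mm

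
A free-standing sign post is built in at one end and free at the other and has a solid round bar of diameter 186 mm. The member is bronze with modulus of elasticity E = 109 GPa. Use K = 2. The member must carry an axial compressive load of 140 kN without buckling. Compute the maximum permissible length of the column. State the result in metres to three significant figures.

L_max ≈ 10.6 m

I = πd⁴/64 = π×186⁴/64 = 5.875×10^7 mm⁴
I = 5.875×10^-5 m⁴
At the buckling limit P_cr = P = 1.400×10^5 N
From P_cr = π²EI/(K·L)²:  L = (1/K)·√(π²EI/P_cr) = (1/2)·√(π²×1.09×10^11×5.875×10^-5/1.400×10^5)
L = 10.6 m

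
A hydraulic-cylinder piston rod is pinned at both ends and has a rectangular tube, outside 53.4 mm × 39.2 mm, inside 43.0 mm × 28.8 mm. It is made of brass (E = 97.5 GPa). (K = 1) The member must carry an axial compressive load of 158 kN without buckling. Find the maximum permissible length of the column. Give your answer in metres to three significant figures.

L_max ≈ 1.05 m

Weak-axis I_min = (h_o·b_o³ − h_i·b_i³)/12 with b_o = 39.2, b_i = 28.80 mm (shorter outer/inner sides).
I_min = (53.4×39.2³ − 43.00×28.80³)/12 = 1.825×10^5 mm⁴
I = 1.825×10^-7 m⁴
At the buckling limit P_cr = P = 1.580×10^5 N
From P_cr = π²EI/(K·L)²:  L = (1/K)·√(π²EI/P_cr) = (1/1)·√(π²×9.75×10^10×1.825×10^-7/1.580×10^5)
L = 1.05 m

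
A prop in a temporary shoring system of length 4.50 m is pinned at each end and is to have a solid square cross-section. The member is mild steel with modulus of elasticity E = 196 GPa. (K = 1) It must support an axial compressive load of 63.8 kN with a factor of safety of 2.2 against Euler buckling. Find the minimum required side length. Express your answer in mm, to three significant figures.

Required P_cr = n·P = 2.2 × 63.8 = 140.4 kN
L_e = K·L = 1 × 4.50 = 4.500 m
Required I = P_cr·L_e²/(π²E) = 1.404×10^5 × 4.500² / (π² × 1.96×10^11) = 1.469×10^-6 m⁴
I_req = 1.469×10^6 mm⁴
Solid square: I = a⁴/12  ⇒  a = (12I)^(1/4) = (12×1.469×10^6)^(1/4) = 64.8 mm

a ≈ 64.8 mm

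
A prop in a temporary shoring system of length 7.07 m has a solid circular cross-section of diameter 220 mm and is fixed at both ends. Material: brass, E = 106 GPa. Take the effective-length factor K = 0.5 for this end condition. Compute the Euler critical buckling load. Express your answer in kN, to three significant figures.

P_cr ≈ 9630 kN

I = πd⁴/64 = π×220⁴/64 = 1.150×10^8 mm⁴
I = 1.150×10^8 mm⁴ = 1.150×10^-4 m⁴
Effective length L_e = K·L = 0.5 × 7.07 = 3.535 m
P_cr = π²EI / L_e² = π² × 106×10⁹ × 1.150×10^-4 / 3.535² = 9.627×10^6 N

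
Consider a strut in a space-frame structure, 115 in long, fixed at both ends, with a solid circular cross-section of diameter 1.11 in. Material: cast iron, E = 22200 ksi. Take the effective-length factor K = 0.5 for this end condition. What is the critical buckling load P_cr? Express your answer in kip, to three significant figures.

P_cr ≈ 4.94 kip

I = πd⁴/64 = π×1.11⁴/64 = 7.452×10^-2 in⁴
Effective length L_e = K·L = 0.5 × 115 = 57.50 in
P_cr = π²EI / L_e² = π² × 22200×10³ × 7.452×10^-2 / 57.50² = 4.938×10^3 lb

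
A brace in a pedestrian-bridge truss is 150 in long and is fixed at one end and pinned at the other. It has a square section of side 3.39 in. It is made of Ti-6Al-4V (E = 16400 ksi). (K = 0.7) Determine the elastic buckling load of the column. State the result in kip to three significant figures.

P_cr ≈ 162 kip

I = a⁴/12 = 3.39⁴/12 = 11.01 in⁴
Effective length L_e = K·L = 0.7 × 150 = 105.0 in
P_cr = π²EI / L_e² = π² × 16400×10³ × 11.01 / 105.0² = 1.616×10^5 lb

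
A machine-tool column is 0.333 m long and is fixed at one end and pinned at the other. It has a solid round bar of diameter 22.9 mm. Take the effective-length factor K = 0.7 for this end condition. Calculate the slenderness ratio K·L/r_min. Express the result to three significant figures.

λ ≈ 40.7

For a solid circle r = d/4 = 22.9/4 = 5.725 mm
L_e = K·L = 0.7 × 0.333 m = 0.2331 m = 233.10 mm
λ = L_e / r_min = 233.10 / 5.725 = 40.7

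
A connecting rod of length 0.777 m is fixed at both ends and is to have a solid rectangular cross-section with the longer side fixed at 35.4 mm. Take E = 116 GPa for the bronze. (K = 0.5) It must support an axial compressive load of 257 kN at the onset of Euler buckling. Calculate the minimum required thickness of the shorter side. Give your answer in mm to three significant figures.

L_e = K·L = 0.5 × 0.777 = 0.3885 m
Required I = P_cr·L_e²/(π²E) = 2.570×10^5 × 0.3885² / (π² × 1.16×10^11) = 3.388×10^-8 m⁴
I_req = 3.388×10^4 mm⁴
Rectangle, weak axis: I_min = h·b³/12 with h = 35.4 mm fixed  ⇒  b = (12I/h)^(1/3) = 22.6 mm

b ≈ 22.6 mm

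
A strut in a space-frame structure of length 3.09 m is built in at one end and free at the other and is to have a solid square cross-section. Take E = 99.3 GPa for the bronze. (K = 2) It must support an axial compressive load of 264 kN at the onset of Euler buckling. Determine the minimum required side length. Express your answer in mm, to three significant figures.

a ≈ 105 mm

L_e = K·L = 2 × 3.09 = 6.180 m
Required I = P_cr·L_e²/(π²E) = 2.640×10^5 × 6.180² / (π² × 9.93×10^10) = 1.029×10^-5 m⁴
I_req = 1.029×10^7 mm⁴
Solid square: I = a⁴/12  ⇒  a = (12I)^(1/4) = (12×1.029×10^7)^(1/4) = 105 mm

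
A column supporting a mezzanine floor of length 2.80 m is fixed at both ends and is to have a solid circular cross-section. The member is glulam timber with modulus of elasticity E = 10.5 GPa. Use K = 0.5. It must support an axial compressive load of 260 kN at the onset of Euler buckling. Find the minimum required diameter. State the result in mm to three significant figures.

d ≈ 100 mm

L_e = K·L = 0.5 × 2.80 = 1.400 m
Required I = P_cr·L_e²/(π²E) = 2.600×10^5 × 1.400² / (π² × 1.05×10^10) = 4.917×10^-6 m⁴
I_req = 4.917×10^6 mm⁴
Solid circle: I = πd⁴/64  ⇒  d = (64I/π)^(1/4) = (64×4.917×10^6/π)^(1/4) = 100 mm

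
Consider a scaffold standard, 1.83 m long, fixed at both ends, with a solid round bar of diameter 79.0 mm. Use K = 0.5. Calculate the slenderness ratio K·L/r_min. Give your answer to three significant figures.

λ ≈ 46.3

For a solid circle r = d/4 = 79.0/4 = 19.75 mm
L_e = K·L = 0.5 × 1.83 m = 0.9150 m = 915.00 mm
λ = L_e / r_min = 915.00 / 19.75 = 46.3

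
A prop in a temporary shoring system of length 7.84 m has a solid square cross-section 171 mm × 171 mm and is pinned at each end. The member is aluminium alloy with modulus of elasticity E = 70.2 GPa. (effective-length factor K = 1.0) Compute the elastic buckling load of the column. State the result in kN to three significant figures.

P_cr ≈ 803 kN

I = a⁴/12 = 171⁴/12 = 7.125×10^7 mm⁴
I = 7.125×10^7 mm⁴ = 7.125×10^-5 m⁴
Effective length L_e = K·L = 1 × 7.84 = 7.840 m
P_cr = π²EI / L_e² = π² × 70.2×10⁹ × 7.125×10^-5 / 7.840² = 8.032×10^5 N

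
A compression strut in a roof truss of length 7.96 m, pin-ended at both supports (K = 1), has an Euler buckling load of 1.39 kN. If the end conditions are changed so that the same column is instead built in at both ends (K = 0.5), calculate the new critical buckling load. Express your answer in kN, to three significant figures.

P_cr ∝ 1/K², so P_cr,new = P_cr,old × (K_old/K_new)² = 1.39 × (1/0.5)²
= 1.39 × 4.000 = 5.56 kN

P_cr ≈ 5.56 kN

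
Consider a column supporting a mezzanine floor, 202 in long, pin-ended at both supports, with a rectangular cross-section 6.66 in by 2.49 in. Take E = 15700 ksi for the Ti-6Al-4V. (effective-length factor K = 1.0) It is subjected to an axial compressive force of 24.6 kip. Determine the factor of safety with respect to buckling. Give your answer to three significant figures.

Buckling occurs about the weak axis: I_min = h·b³/12 with b = 2.49 in (the shorter side).
I_min = 6.66×2.49³/12 = 8.568 in⁴
Effective length L_e = K·L = 1 × 202 = 202.0 in
P_cr = π²EI / L_e² = π² × 15700×10³ × 8.568 / 202.0² = 3.254×10^4 lb
Factor of safety n = P_cr / P = 32.538 / 24.6 = 1.32

n ≈ 1.32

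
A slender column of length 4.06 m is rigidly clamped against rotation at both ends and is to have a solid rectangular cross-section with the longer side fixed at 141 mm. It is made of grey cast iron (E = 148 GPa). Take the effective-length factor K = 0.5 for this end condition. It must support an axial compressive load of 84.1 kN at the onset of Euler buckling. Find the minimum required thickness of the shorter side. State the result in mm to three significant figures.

b ≈ 27.2 mm

L_e = K·L = 0.5 × 4.06 = 2.030 m
Required I = P_cr·L_e²/(π²E) = 8.410×10^4 × 2.030² / (π² × 1.48×10^11) = 2.373×10^-7 m⁴
I_req = 2.373×10^5 mm⁴
Rectangle, weak axis: I_min = h·b³/12 with h = 141 mm fixed  ⇒  b = (12I/h)^(1/3) = 27.2 mm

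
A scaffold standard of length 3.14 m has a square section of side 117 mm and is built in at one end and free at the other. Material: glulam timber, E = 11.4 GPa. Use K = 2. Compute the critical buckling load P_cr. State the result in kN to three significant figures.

P_cr ≈ 44.5 kN

I = a⁴/12 = 117⁴/12 = 1.562×10^7 mm⁴
I = 1.562×10^7 mm⁴ = 1.562×10^-5 m⁴
Effective length L_e = K·L = 2 × 3.14 = 6.280 m
P_cr = π²EI / L_e² = π² × 11.4×10⁹ × 1.562×10^-5 / 6.280² = 4.455×10^4 N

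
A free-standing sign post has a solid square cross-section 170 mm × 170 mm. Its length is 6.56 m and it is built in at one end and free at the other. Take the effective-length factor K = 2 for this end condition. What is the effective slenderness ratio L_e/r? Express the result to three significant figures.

For a square r = a/√12 = 170/√12 = 49.07 mm
L_e = K·L = 2 × 6.56 m = 13.12 m = 13120 mm
λ = L_e / r_min = 13120 / 49.07 = 267

λ ≈ 267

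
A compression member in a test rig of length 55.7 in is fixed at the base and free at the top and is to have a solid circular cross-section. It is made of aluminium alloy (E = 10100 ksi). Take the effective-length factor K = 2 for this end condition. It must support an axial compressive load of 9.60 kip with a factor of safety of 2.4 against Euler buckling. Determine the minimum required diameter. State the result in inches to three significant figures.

Required P_cr = n·P = 2.4 × 9.60 = 23.04 kip
L_e = K·L = 2 × 55.7 = 111.4 in
Required I = P_cr·L_e²/(π²E) = 2.304×10^4 × 111.4² / (π² × 1.01×10^7) = 2.868 in⁴
Solid circle: I = πd⁴/64  ⇒  d = (64I/π)^(1/4) = (64×2.868/π)^(1/4) = 2.76 in

d ≈ 2.76 in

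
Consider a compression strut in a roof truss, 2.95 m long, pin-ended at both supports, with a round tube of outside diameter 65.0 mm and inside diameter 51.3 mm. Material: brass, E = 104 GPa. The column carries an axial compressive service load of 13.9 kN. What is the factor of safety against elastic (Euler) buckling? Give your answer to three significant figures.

n ≈ 4.55

d_o = 65.0 mm, d_i = 51.3 mm
I = π(d_o⁴ − d_i⁴)/64 = π(65.0⁴ − 51.30⁴)/64 = 5.363×10^5 mm⁴
I = 5.363×10^5 mm⁴ = 5.363×10^-7 m⁴
Effective length L_e = K·L = 1 × 2.95 = 2.950 m
P_cr = π²EI / L_e² = π² × 104×10⁹ × 5.363×10^-7 / 2.950² = 6.325×10^4 N
Factor of safety n = P_cr / P = 63.252 / 13.9 = 4.55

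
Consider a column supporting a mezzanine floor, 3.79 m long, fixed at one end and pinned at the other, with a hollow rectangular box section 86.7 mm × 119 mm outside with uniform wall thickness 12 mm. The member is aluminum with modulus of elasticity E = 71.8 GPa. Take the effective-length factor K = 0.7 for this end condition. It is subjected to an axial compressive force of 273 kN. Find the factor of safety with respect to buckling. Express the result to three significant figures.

Inner dimensions: h_i = 119 − 2×12 = 95.00 mm, b_i = 86.7 − 2×12 = 62.70 mm
Weak-axis I_min = (h_o·b_o³ − h_i·b_i³)/12 with b_o = 86.7, b_i = 62.70 mm (shorter outer/inner sides).
I_min = (119×86.7³ − 95.00×62.70³)/12 = 4.511×10^6 mm⁴
I = 4.511×10^6 mm⁴ = 4.511×10^-6 m⁴
Effective length L_e = K·L = 0.7 × 3.79 = 2.653 m
P_cr = π²EI / L_e² = π² × 71.8×10⁹ × 4.511×10^-6 / 2.653² = 4.542×10^5 N
Factor of safety n = P_cr / P = 454.22 / 273 = 1.66

n ≈ 1.66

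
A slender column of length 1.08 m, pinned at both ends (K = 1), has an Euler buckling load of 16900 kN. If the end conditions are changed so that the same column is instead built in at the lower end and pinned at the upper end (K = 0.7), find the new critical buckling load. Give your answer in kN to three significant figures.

P_cr ≈ 34500 kN

P_cr ∝ 1/K², so P_cr,new = P_cr,old × (K_old/K_new)² = 16900 × (1/0.7)²
= 16900 × 2.041 = 34500 kN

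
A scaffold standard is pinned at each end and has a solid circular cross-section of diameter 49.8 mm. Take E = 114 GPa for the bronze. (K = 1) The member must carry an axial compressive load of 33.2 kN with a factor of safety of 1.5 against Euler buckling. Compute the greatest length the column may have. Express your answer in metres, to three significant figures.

I = πd⁴/64 = π×49.8⁴/64 = 3.019×10^5 mm⁴
I = 3.019×10^-7 m⁴
Required critical load P_cr = n·P = 1.5 × 33.2 = 49.80 kN = 4.980×10^4 N
From P_cr = π²EI/(K·L)²:  L = (1/K)·√(π²EI/P_cr) = (1/1)·√(π²×1.14×10^11×3.019×10^-7/4.980×10^4)
L = 2.61 m

L_max ≈ 2.61 m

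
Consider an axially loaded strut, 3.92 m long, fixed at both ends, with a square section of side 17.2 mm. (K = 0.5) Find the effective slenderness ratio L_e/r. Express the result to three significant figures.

λ ≈ 395

I = a⁴/12 = 17.2⁴/12 = 7.293×10^3 mm⁴
A = 295.8 mm²;  r_min = √(I/A) = √(7.293×10^3/295.8) = 4.965 mm
L_e = K·L = 0.5 × 3.92 m = 1.960 m = 1960.0 mm
λ = L_e / r_min = 1960.0 / 4.965 = 395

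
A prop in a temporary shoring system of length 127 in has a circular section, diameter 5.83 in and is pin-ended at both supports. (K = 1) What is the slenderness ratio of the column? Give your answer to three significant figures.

For a solid circle r = d/4 = 5.83/4 = 1.458 in
L_e = K·L = 1 × 127 = 127.0 in
λ = L_e / r_min = 127.00 / 1.458 = 87.1

λ ≈ 87.1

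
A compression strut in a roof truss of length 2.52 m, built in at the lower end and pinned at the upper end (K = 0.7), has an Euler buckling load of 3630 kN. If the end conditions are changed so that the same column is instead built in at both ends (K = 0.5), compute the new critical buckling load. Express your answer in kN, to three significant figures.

P_cr ≈ 7110 kN

P_cr ∝ 1/K², so P_cr,new = P_cr,old × (K_old/K_new)² = 3630 × (0.7/0.5)²
= 3630 × 1.960 = 7110 kN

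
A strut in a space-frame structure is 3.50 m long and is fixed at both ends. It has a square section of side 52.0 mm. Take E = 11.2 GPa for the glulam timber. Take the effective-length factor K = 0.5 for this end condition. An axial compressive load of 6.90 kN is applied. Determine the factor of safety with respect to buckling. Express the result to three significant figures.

n ≈ 3.19

I = a⁴/12 = 52.0⁴/12 = 6.093×10^5 mm⁴
I = 6.093×10^5 mm⁴ = 6.093×10^-7 m⁴
Effective length L_e = K·L = 0.5 × 3.50 = 1.750 m
P_cr = π²EI / L_e² = π² × 11.2×10⁹ × 6.093×10^-7 / 1.750² = 2.199×10^4 N
Factor of safety n = P_cr / P = 21.992 / 6.90 = 3.19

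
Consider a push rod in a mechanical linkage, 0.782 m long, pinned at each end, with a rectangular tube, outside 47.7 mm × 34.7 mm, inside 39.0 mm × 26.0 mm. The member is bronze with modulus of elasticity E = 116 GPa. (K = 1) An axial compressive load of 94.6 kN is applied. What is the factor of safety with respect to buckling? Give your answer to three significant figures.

n ≈ 2.16

Weak-axis I_min = (h_o·b_o³ − h_i·b_i³)/12 with b_o = 34.7, b_i = 26.00 mm (shorter outer/inner sides).
I_min = (47.7×34.7³ − 39.00×26.00³)/12 = 1.090×10^5 mm⁴
I = 1.090×10^5 mm⁴ = 1.090×10^-7 m⁴
Effective length L_e = K·L = 1 × 0.782 = 0.7820 m
P_cr = π²EI / L_e² = π² × 116×10⁹ × 1.090×10^-7 / 0.7820² = 2.040×10^5 N
Factor of safety n = P_cr / P = 203.99 / 94.6 = 2.16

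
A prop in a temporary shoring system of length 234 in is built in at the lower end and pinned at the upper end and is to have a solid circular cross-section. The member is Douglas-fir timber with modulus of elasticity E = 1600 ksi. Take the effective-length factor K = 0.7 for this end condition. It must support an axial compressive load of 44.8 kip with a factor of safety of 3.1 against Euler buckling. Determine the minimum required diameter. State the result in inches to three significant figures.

d ≈ 8.33 in

Required P_cr = n·P = 3.1 × 44.8 = 138.9 kip
L_e = K·L = 0.7 × 234 = 163.8 in
Required I = P_cr·L_e²/(π²E) = 1.389×10^5 × 163.8² / (π² × 1.60×10^6) = 236.0 in⁴
Solid circle: I = πd⁴/64  ⇒  d = (64I/π)^(1/4) = (64×236.0/π)^(1/4) = 8.33 in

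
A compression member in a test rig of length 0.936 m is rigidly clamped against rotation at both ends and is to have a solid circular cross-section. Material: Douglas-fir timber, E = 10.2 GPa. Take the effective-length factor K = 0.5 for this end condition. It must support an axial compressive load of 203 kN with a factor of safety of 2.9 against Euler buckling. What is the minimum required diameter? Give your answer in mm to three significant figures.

d ≈ 71.5 mm

Required P_cr = n·P = 2.9 × 203 = 588.7 kN
L_e = K·L = 0.5 × 0.936 = 0.4680 m
Required I = P_cr·L_e²/(π²E) = 5.887×10^5 × 0.4680² / (π² × 1.02×10^10) = 1.281×10^-6 m⁴
I_req = 1.281×10^6 mm⁴
Solid circle: I = πd⁴/64  ⇒  d = (64I/π)^(1/4) = (64×1.281×10^6/π)^(1/4) = 71.5 mm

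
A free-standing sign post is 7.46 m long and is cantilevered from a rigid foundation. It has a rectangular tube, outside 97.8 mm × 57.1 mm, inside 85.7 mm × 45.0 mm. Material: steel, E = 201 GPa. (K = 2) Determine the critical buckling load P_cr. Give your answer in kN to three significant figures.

P_cr ≈ 7.72 kN

Weak-axis I_min = (h_o·b_o³ − h_i·b_i³)/12 with b_o = 57.1, b_i = 45.00 mm (shorter outer/inner sides).
I_min = (97.8×57.1³ − 85.70×45.00³)/12 = 8.665×10^5 mm⁴
I = 8.665×10^5 mm⁴ = 8.665×10^-7 m⁴
Effective length L_e = K·L = 2 × 7.46 = 14.92 m
P_cr = π²EI / L_e² = π² × 201×10⁹ × 8.665×10^-7 / 14.92² = 7.722×10^3 N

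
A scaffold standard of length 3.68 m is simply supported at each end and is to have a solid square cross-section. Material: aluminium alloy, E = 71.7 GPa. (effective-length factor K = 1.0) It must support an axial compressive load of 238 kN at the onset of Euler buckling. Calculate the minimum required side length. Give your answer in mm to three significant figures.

a ≈ 86.0 mm

L_e = K·L = 1 × 3.68 = 3.680 m
Required I = P_cr·L_e²/(π²E) = 2.380×10^5 × 3.680² / (π² × 7.17×10^10) = 4.555×10^-6 m⁴
I_req = 4.555×10^6 mm⁴
Solid square: I = a⁴/12  ⇒  a = (12I)^(1/4) = (12×4.555×10^6)^(1/4) = 86.0 mm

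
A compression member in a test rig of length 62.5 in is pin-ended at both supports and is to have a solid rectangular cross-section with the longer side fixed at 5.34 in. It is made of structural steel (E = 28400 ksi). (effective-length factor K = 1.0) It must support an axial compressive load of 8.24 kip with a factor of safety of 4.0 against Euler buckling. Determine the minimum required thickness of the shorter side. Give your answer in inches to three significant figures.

Required P_cr = n·P = 4.0 × 8.24 = 32.96 kip
L_e = K·L = 1 × 62.5 = 62.50 in
Required I = P_cr·L_e²/(π²E) = 3.296×10^4 × 62.50² / (π² × 2.84×10^7) = 0.4593 in⁴
Rectangle, weak axis: I_min = h·b³/12 with h = 5.34 in fixed  ⇒  b = (12I/h)^(1/3) = 1.01 in

b ≈ 1.01 in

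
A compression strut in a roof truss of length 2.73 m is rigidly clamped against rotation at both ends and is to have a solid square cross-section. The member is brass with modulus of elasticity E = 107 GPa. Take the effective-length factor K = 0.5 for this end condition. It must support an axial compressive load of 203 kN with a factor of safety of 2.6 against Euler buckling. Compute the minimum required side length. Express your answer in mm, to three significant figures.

a ≈ 57.8 mm

Required P_cr = n·P = 2.6 × 203 = 527.8 kN
L_e = K·L = 0.5 × 2.73 = 1.365 m
Required I = P_cr·L_e²/(π²E) = 5.278×10^5 × 1.365² / (π² × 1.07×10^11) = 9.312×10^-7 m⁴
I_req = 9.312×10^5 mm⁴
Solid square: I = a⁴/12  ⇒  a = (12I)^(1/4) = (12×9.312×10^5)^(1/4) = 57.8 mm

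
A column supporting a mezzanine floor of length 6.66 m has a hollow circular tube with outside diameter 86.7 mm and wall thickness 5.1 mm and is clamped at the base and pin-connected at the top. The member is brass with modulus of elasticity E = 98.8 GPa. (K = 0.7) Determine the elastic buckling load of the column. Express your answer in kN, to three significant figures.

P_cr ≈ 49.0 kN

Inner diameter d_i = 86.7 − 2×5.1 = 76.50 mm
I = π(d_o⁴ − d_i⁴)/64 = π(86.7⁴ − 76.50⁴)/64 = 1.092×10^6 mm⁴
I = 1.092×10^6 mm⁴ = 1.092×10^-6 m⁴
Effective length L_e = K·L = 0.7 × 6.66 = 4.662 m
P_cr = π²EI / L_e² = π² × 98.8×10⁹ × 1.092×10^-6 / 4.662² = 4.901×10^4 N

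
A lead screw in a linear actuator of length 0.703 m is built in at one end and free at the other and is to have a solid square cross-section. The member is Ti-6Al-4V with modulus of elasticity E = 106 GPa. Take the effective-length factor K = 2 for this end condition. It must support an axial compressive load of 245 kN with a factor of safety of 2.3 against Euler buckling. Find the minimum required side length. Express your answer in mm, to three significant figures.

a ≈ 59.8 mm

Required P_cr = n·P = 2.3 × 245 = 563.5 kN
L_e = K·L = 2 × 0.703 = 1.406 m
Required I = P_cr·L_e²/(π²E) = 5.635×10^5 × 1.406² / (π² × 1.06×10^11) = 1.065×10^-6 m⁴
I_req = 1.065×10^6 mm⁴
Solid square: I = a⁴/12  ⇒  a = (12I)^(1/4) = (12×1.065×10^6)^(1/4) = 59.8 mm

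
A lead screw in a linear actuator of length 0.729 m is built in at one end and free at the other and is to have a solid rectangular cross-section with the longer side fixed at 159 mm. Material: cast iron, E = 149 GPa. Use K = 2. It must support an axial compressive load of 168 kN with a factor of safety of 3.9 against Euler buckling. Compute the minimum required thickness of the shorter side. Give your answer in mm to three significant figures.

b ≈ 41.5 mm

Required P_cr = n·P = 3.9 × 168 = 655.2 kN
L_e = K·L = 2 × 0.729 = 1.458 m
Required I = P_cr·L_e²/(π²E) = 6.552×10^5 × 1.458² / (π² × 1.49×10^11) = 9.471×10^-7 m⁴
I_req = 9.471×10^5 mm⁴
Rectangle, weak axis: I_min = h·b³/12 with h = 159 mm fixed  ⇒  b = (12I/h)^(1/3) = 41.5 mm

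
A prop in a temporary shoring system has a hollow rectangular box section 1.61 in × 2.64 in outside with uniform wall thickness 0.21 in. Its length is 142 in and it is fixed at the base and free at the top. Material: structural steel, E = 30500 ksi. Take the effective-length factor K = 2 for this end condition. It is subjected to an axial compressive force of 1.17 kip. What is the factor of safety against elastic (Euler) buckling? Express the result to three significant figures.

n ≈ 1.93

Inner dimensions: h_i = 2.64 − 2×0.21 = 2.220 in, b_i = 1.61 − 2×0.21 = 1.190 in
Weak-axis I_min = (h_o·b_o³ − h_i·b_i³)/12 with b_o = 1.61, b_i = 1.190 in (shorter outer/inner sides).
I_min = (2.64×1.61³ − 2.220×1.190³)/12 = 0.6064 in⁴
Effective length L_e = K·L = 2 × 142 = 284.0 in
P_cr = π²EI / L_e² = π² × 30500×10³ × 0.6064 / 284.0² = 2.263×10^3 lb
Factor of safety n = P_cr / P = 2.2631 / 1.17 = 1.93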